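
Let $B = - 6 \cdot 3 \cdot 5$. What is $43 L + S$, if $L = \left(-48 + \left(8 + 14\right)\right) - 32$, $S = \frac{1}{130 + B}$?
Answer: $- \frac{99759}{40} \approx -2494.0$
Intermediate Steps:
$B = -90$ ($B = \left(-6\right) 15 = -90$)
$S = \frac{1}{40}$ ($S = \frac{1}{130 - 90} = \frac{1}{40} \approx 0.025$)
$L = -58$ ($L = \left(-48 + 22\right) - 32 = -26 - 32 = -58$)
$43 L + S = 43 \left(-58\right) + \frac{1}{40} = -2494 + \frac{1}{40} = - \frac{99759}{40}$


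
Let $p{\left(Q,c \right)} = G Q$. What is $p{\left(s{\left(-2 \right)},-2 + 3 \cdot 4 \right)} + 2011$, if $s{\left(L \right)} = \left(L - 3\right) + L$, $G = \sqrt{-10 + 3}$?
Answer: $2011 - 7 i \sqrt{7} \approx 2011.0 - 18.52 i$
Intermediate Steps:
$G = i \sqrt{7}$ ($G = \sqrt{-7} = i \sqrt{7} \approx 2.6458 i$)
$s{\left(L \right)} = -3 + 2 L$ ($s{\left(L \right)} = \left(-3 + L\right) + L = -3 + 2 L$)
$p{\left(Q,c \right)} = i Q \sqrt{7}$ ($p{\left(Q,c \right)} = i \sqrt{7} Q = i Q \sqrt{7}$)
$p{\left(s{\left(-2 \right)},-2 + 3 \cdot 4 \right)} + 2011 = i \left(-3 + 2 \left(-2\right)\right) \sqrt{7} + 2011 = i \left(-3 - 4\right) \sqrt{7} + 2011 = i \left(-7\right) \sqrt{7} + 2011 = - 7 i \sqrt{7} + 2011 = 2011 - 7 i \sqrt{7}$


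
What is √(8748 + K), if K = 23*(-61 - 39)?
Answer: 4*√403 ≈ 80.299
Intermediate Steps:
K = -2300 (K = 23*(-100) = -2300)
√(8748 + K) = √(8748 - 2300) = √6448 = 4*√403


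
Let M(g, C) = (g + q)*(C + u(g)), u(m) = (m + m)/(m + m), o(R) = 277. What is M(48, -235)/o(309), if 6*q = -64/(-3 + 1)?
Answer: -12480/277 ≈ -45.054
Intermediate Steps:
q = 16/3 (q = (-64/(-3 + 1))/6 = (-64/(-2))/6 = (-64*(-½))/6 = (⅙)*32 = 16/3 ≈ 5.3333)
u(m) = 1 (u(m) = (2*m)/((2*m)) = (2*m)*(1/(2*m)) = 1)
M(g, C) = (1 + C)*(16/3 + g) (M(g, C) = (g + 16/3)*(C + 1) = (16/3 + g)*(1 + C) = (1 + C)*(16/3 + g))
M(48, -235)/o(309) = (16/3 + 48 + (16/3)*(-235) - 235*48)/277 = (16/3 + 48 - 3760/3 - 11280)*(1/277) = -12480*1/277 = -12480/277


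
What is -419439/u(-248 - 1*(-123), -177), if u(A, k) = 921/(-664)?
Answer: 92835832/307 ≈ 3.0240e+5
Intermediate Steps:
u(A, k) = -921/664 (u(A, k) = 921*(-1/664) = -921/664)
-419439/u(-248 - 1*(-123), -177) = -419439/(-921/664) = -419439*(-664/921) = 92835832/307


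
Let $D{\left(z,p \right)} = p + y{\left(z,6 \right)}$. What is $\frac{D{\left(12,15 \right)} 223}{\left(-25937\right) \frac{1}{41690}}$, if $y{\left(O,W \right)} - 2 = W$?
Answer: $- \frac{213828010}{25937} \approx -8244.1$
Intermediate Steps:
$y{\left(O,W \right)} = 2 + W$
$D{\left(z,p \right)} = 8 + p$ ($D{\left(z,p \right)} = p + \left(2 + 6\right) = p + 8 = 8 + p$)
$\frac{D{\left(12,15 \right)} 223}{\left(-25937\right) \frac{1}{41690}} = \frac{\left(8 + 15\right) 223}{\left(-25937\right) \frac{1}{41690}} = \frac{23 \cdot 223}{\left(-25937\right) \frac{1}{41690}} = \frac{5129}{- \frac{25937}{41690}} = 5129 \left(- \frac{41690}{25937}\right) = - \frac{213828010}{25937}$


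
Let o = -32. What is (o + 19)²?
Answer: 169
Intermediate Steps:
(o + 19)² = (-32 + 19)² = (-13)² = 169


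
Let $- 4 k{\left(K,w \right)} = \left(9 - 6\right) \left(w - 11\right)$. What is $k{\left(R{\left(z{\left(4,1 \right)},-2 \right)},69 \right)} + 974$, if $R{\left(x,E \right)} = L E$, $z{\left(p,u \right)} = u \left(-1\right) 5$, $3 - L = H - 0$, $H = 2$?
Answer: $\frac{1861}{2} \approx 930.5$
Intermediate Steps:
$L = 1$ ($L = 3 - \left(2 - 0\right) = 3 - \left(2 + 0\right) = 3 - 2 = 1$)
$z{\left(p,u \right)} = - 5 u$ ($z{\left(p,u \right)} = - u 5 = - 5 u$)
$R{\left(x,E \right)} = E$ ($R{\left(x,E \right)} = 1 E = E$)
$k{\left(K,w \right)} = \frac{33}{4} - \frac{3 w}{4}$ ($k{\left(K,w \right)} = - \frac{\left(9 - 6\right) \left(w - 11\right)}{4} = - \frac{3 \left(-11 + w\right)}{4} = - \frac{-33 + 3 w}{4} = \frac{33}{4} - \frac{3 w}{4}$)
$k{\left(R{\left(z{\left(4,1 \right)},-2 \right)},69 \right)} + 974 = \left(\frac{33}{4} - \frac{207}{4}\right) + 974 = - \frac{87}{2} + 974 = \frac{1861}{2}$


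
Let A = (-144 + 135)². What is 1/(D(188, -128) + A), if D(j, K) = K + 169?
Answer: 1/122 ≈ 0.0081967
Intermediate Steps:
A = 81 (A = (-9)² = 81)
D(j, K) = 169 + K
1/(D(188, -128) + A) = 1/((169 - 128) + 81) = 1/(41 + 81) = 1/122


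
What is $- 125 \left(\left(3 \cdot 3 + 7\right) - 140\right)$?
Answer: $15500$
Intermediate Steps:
$- 125 \left(\left(3 \cdot 3 + 7\right) - 140\right) = - 125 \left(\left(9 + 7\right) - 140\right) = - 125 \left(16 - 140\right) = \left(-125\right) \left(-124\right) = 15500$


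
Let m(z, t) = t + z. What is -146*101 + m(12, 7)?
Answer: -14727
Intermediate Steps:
-146*101 + m(12, 7) = -146*101 + (7 + 12) = -14746 + 19 = -14727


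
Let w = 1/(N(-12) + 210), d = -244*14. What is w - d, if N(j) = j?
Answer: 676369/198 ≈ 3416.0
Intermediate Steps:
d = -3416
w = 1/198 (w = 1/(-12 + 210) = 1/198 ≈ 0.0050505)
w - d = 1/198 - 1*(-3416) = 1/198 + 3416 = 676369/198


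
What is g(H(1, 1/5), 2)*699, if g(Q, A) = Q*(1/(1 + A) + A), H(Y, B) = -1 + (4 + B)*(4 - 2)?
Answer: 60347/5 ≈ 12069.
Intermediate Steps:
H(Y, B) = 7 + 2*B (H(Y, B) = -1 + (4 + B)*2 = -1 + (8 + 2*B) = 7 + 2*B)
g(Q, A) = Q*(A + 1/(1 + A))
g(H(1, 1/5), 2)*699 = ((7 + 2/5)*(1 + 2 + 2²)/(1 + 2))*699 = ((7 + 2*(⅕))*(1 + 2 + 4)/3)*699 = ((7 + ⅖)*(⅓)*7)*699 = ((37/5)*(⅓)*7)*699 = (259/15)*699 = 60347/5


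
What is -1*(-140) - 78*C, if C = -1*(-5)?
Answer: -250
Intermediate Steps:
C = 5
-1*(-140) - 78*C = -1*(-140) - 78*5 = 140 - 390 = -250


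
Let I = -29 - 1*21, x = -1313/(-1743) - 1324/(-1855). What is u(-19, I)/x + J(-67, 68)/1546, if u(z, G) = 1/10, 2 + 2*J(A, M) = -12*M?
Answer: -14695573/74828719 ≈ -0.19639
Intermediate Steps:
x = 96803/65985 (x = -1313*(-1/1743) - 1324*(-1/1855) = 1313/1743 + 1324/1855 = 96803/65985 ≈ 1.4670)
I = -50 (I = -29 - 21 = -50)
J(A, M) = -1 - 6*M (J(A, M) = -1 + (-12*M)/2 = -1 - 6*M)
u(z, G) = ⅒
u(-19, I)/x + J(-67, 68)/1546 = 1/(10*(96803/65985)) + (-1 - 6*68)/1546 = (⅒)*(65985/96803) + (-1 - 408)*(1/1546) = 13197/193606 - 409*1/1546 = 13197/193606 - 409/1546 = -14695573/74828719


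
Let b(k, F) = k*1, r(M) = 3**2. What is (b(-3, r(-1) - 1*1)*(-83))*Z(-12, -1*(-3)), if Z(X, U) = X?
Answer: -2988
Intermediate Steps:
r(M) = 9
b(k, F) = k
(b(-3, r(-1) - 1*1)*(-83))*Z(-12, -1*(-3)) = -3*(-83)*(-12) = 249*(-12) = -2988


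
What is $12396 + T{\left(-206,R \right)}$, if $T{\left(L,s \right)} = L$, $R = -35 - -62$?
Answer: $12190$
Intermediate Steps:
$R = 27$ ($R = -35 + 62 = 27$)
$12396 + T{\left(-206,R \right)} = 12396 - 206 = 12190$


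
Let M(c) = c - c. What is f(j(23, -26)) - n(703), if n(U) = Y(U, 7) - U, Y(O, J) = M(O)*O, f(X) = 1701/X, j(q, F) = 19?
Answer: 15058/19 ≈ 792.53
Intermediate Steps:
M(c) = 0
Y(O, J) = 0 (Y(O, J) = 0*O = 0)
n(U) = -U (n(U) = 0 - U = -U)
f(j(23, -26)) - n(703) = 1701/19 - (-1)*703 = 1701*(1/19) - 1*(-703) = 1701/19 + 703 = 15058/19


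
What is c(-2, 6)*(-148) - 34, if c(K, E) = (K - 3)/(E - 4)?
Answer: 336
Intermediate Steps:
c(K, E) = (-3 + K)/(-4 + E)
c(-2, 6)*(-148) - 34 = ((-3 - 2)/(-4 + 6))*(-148) - 34 = (-5/2)*(-148) - 34 = ((1/2)*(-5))*(-148) - 34 = -5/2*(-148) - 34 = 370 - 34 = 336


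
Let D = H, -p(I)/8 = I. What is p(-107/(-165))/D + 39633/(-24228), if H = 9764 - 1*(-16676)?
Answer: -800572523/489338300 ≈ -1.6360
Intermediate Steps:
p(I) = -8*I
H = 26440 (H = 9764 + 16676 = 26440)
D = 26440
p(-107/(-165))/D + 39633/(-24228) = -(-856)/(-165)/26440 + 39633/(-24228) = -(-856)*(-1)/165*(1/26440) + 39633*(-1/24228) = -8*107/165*(1/26440) - 13211/8076 = -856/165*1/26440 - 13211/8076 = -107/545325 - 13211/8076 = -800572523/489338300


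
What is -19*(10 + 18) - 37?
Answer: -569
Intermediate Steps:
-19*(10 + 18) - 37 = -19*28 - 37 = -532 - 37 = -569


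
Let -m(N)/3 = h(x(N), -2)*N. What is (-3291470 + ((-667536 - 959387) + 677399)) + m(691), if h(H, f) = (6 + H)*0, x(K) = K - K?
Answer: -4240994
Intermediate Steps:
x(K) = 0
h(H, f) = 0
m(N) = 0 (m(N) = -0*N = -3*0 = 0)
(-3291470 + ((-667536 - 959387) + 677399)) + m(691) = (-3291470 + ((-667536 - 959387) + 677399)) + 0 = (-3291470 + (-1626923 + 677399)) + 0 = (-3291470 - 949524) + 0 = -4240994 + 0 = -4240994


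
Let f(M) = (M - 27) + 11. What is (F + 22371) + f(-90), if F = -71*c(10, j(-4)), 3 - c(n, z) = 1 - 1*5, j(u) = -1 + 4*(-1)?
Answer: 21768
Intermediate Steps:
j(u) = -5 (j(u) = -1 - 4 = -5)
c(n, z) = 7 (c(n, z) = 3 - (1 - 1*5) = 3 - (1 - 5) = 3 - 1*(-4) = 3 + 4 = 7)
f(M) = -16 + M (f(M) = (-27 + M) + 11 = -16 + M)
F = -497 (F = -71*7 = -497)
(F + 22371) + f(-90) = (-497 + 22371) + (-16 - 90) = 21874 - 106 = 21768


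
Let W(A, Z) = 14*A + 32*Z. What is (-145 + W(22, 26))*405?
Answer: 402975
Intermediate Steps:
(-145 + W(22, 26))*405 = (-145 + (14*22 + 32*26))*405 = (-145 + (308 + 832))*405 = (-145 + 1140)*405 = 995*405 = 402975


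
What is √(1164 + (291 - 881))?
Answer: √574 ≈ 23.958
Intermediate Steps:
√(1164 + (291 - 881)) = √(1164 - 590) = √574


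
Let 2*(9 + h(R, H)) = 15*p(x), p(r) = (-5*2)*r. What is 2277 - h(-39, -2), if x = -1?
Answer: 2211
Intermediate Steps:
p(r) = -10*r
h(R, H) = 66 (h(R, H) = -9 + (15*(-10*(-1)))/2 = -9 + (15*10)/2 = -9 + (½)*150 = -9 + 75 = 66)
2277 - h(-39, -2) = 2277 - 1*66 = 2277 - 66 = 2211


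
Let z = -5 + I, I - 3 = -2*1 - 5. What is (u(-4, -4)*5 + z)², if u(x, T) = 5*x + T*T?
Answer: 841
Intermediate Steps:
u(x, T) = T² + 5*x (u(x, T) = 5*x + T² = T² + 5*x)
I = -4 (I = 3 + (-2*1 - 5) = 3 + (-2 - 5) = 3 - 7 = -4)
z = -9 (z = -5 - 4 = -9)
(u(-4, -4)*5 + z)² = (((-4)² + 5*(-4))*5 - 9)² = ((16 - 20)*5 - 9)² = (-4*5 - 9)² = (-20 - 9)² = (-29)² = 841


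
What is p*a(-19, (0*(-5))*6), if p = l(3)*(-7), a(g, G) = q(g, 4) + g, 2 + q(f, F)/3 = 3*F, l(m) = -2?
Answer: 154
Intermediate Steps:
q(f, F) = -6 + 9*F (q(f, F) = -6 + 3*(3*F) = -6 + 9*F)
a(g, G) = 30 + g (a(g, G) = (-6 + 9*4) + g = (-6 + 36) + g = 30 + g)
p = 14 (p = -2*(-7) = 14)
p*a(-19, (0*(-5))*6) = 14*(30 - 19) = 14*11 = 154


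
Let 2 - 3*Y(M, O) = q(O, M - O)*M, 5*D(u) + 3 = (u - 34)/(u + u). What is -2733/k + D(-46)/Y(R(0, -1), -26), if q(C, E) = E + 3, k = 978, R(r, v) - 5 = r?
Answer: -417919/149960 ≈ -2.7869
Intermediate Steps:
R(r, v) = 5 + r
q(C, E) = 3 + E
D(u) = -⅗ + (-34 + u)/(10*u) (D(u) = -⅗ + ((u - 34)/(u + u))/5 = -⅗ + ((-34 + u)/((2*u)))/5 = -⅗ + ((-34 + u)*(1/(2*u)))/5 = -⅗ + ((-34 + u)/(2*u))/5 = -⅗ + (-34 + u)/(10*u))
Y(M, O) = ⅔ - M*(3 + M - O)/3 (Y(M, O) = ⅔ - (3 + (M - O))*M/3 = ⅔ - (3 + M - O)*M/3 = ⅔ - M*(3 + M - O)/3)
-2733/k + D(-46)/Y(R(0, -1), -26) = -2733/978 + ((⅒)*(-34 - 5*(-46))/(-46))/(⅔ - (5 + 0)*(3 + (5 + 0) - 1*(-26))/3) = -2733*1/978 + ((⅒)*(-1/46)*(-34 + 230))/(⅔ - ⅓*5*(3 + 5 + 26)) = -911/326 + ((⅒)*(-1/46)*196)/(⅔ - ⅓*5*34) = -911/326 - 49/(115*(⅔ - 170/3)) = -911/326 - 49/115/(-56) = -911/326 - 49/115*(-1/56) = -911/326 + 7/920 = -417919/149960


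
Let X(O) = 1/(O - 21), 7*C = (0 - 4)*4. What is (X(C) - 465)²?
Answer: 5745943204/26569 ≈ 2.1627e+5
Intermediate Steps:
C = -16/7 (C = ((0 - 4)*4)/7 = (-4*4)/7 = (⅐)*(-16) = -16/7 ≈ -2.2857)
X(O) = 1/(-21 + O)
(X(C) - 465)² = (1/(-21 - 16/7) - 465)² = (1/(-163/7) - 465)² = (-7/163 - 465)² = (-75802/163)² = 5745943204/26569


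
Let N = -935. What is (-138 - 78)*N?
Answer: 201960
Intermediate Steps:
(-138 - 78)*N = (-138 - 78)*(-935) = -216*(-935) = 201960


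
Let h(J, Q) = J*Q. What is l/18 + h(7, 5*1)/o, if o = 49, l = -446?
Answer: -1516/63 ≈ -24.063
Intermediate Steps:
l/18 + h(7, 5*1)/o = -446/18 + (7*(5*1))/49 = -446*1/18 + (7*5)*(1/49) = -223/9 + 35*(1/49) = -223/9 + 5/7 = -1516/63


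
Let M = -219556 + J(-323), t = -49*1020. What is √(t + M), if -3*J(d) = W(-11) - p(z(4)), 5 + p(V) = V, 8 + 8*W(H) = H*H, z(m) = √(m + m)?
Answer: √(-38814102 + 96*√2)/12 ≈ 519.17*I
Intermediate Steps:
z(m) = √2*√m (z(m) = √(2*m) = √2*√m)
t = -49980
W(H) = -1 + H²/8 (W(H) = -1 + (H*H)/8 = -1 + H²/8)
p(V) = -5 + V
J(d) = -51/8 + 2*√2/3 (J(d) = -((-1 + (⅛)*(-11)²) - (-5 + √2*√4))/3 = -((-1 + (⅛)*121) - (-5 + √2*2))/3 = -((-1 + 121/8) - (-5 + 2*√2))/3 = -(113/8 + (5 - 2*√2))/3 = -(153/8 - 2*√2)/3 = -51/8 + 2*√2/3)
M = -1756499/8 + 2*√2/3 (M = -219556 + (-51/8 + 2*√2/3) = -1756499/8 + 2*√2/3 ≈ -2.1956e+5)
√(t + M) = √(-49980 + (-1756499/8 + 2*√2/3)) = √(-2156339/8 + 2*√2/3)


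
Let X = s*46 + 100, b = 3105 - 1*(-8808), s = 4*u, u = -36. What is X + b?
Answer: 5389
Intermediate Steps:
s = -144 (s = 4*(-36) = -144)
b = 11913 (b = 3105 + 8808 = 11913)
X = -6524 (X = -144*46 + 100 = -6624 + 100 = -6524)
X + b = -6524 + 11913 = 5389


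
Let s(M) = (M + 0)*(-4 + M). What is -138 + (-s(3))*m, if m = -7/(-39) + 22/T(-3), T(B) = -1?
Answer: -2645/13 ≈ -203.46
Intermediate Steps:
s(M) = M*(-4 + M)
m = -851/39 (m = -7/(-39) + 22/(-1) = -7*(-1/39) + 22*(-1) = 7/39 - 22 = -851/39 ≈ -21.821)
-138 + (-s(3))*m = -138 - 3*(-4 + 3)*(-851/39) = -138 - 3*(-1)*(-851/39) = -138 - 1*(-3)*(-851/39) = -138 + 3*(-851/39) = -138 - 851/13 = -2645/13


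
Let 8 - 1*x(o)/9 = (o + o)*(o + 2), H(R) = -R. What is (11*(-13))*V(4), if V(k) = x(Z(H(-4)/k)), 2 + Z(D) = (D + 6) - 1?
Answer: 51480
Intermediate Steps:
Z(D) = 3 + D (Z(D) = -2 + ((D + 6) - 1) = -2 + ((6 + D) - 1) = -2 + (5 + D) = 3 + D)
x(o) = 72 - 18*o*(2 + o) (x(o) = 72 - 9*(o + o)*(o + 2) = 72 - 9*2*o*(2 + o) = 72 - 18*o*(2 + o))
V(k) = -36 - 144/k - 18*(3 + 4/k)² (V(k) = 72 - 36*(3 + (-1*(-4))/k) - 18*(3 + (-1*(-4))/k)² = 72 - 36*(3 + 4/k) - 18*(3 + 4/k)² = 72 + (-108 - 144/k) - 18*(3 + 4/k)² = -36 - 144/k - 18*(3 + 4/k)²)
(11*(-13))*V(4) = (11*(-13))*(-198 - 576/4 - 288/4²) = -143*(-198 - 576*¼ - 288*1/16) = -143*(-198 - 144 - 18) = -143*(-360) = 51480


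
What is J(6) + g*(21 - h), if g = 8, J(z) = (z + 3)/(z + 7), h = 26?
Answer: -511/13 ≈ -39.308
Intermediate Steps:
J(z) = (3 + z)/(7 + z)
J(6) + g*(21 - h) = (3 + 6)/(7 + 6) + 8*(21 - 1*26) = 9/13 + 8*(21 - 26) = (1/13)*9 + 8*(-5) = 9/13 - 40 = -511/13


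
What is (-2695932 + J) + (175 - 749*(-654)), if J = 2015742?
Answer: -190169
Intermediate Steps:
(-2695932 + J) + (175 - 749*(-654)) = (-2695932 + 2015742) + (175 - 749*(-654)) = -680190 + (175 + 489846) = -680190 + 490021 = -190169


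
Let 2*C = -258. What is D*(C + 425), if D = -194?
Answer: -57424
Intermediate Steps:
C = -129 (C = (½)*(-258) = -129)
D*(C + 425) = -194*(-129 + 425) = -194*296 = -57424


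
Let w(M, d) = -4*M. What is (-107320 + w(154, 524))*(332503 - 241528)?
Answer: -9819477600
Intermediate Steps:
(-107320 + w(154, 524))*(332503 - 241528) = (-107320 - 4*154)*(332503 - 241528) = (-107320 - 616)*90975 = -107936*90975 = -9819477600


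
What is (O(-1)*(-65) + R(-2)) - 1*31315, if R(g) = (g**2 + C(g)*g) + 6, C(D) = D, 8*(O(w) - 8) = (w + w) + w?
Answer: -254373/8 ≈ -31797.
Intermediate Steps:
O(w) = 8 + 3*w/8 (O(w) = 8 + ((w + w) + w)/8 = 8 + (2*w + w)/8 = 8 + (3*w)/8 = 8 + 3*w/8)
R(g) = 6 + 2*g**2 (R(g) = (g**2 + g*g) + 6 = (g**2 + g**2) + 6 = 2*g**2 + 6 = 6 + 2*g**2)
(O(-1)*(-65) + R(-2)) - 1*31315 = ((8 + (3/8)*(-1))*(-65) + (6 + 2*(-2)**2)) - 1*31315 = ((8 - 3/8)*(-65) + (6 + 2*4)) - 31315 = ((61/8)*(-65) + (6 + 8)) - 31315 = (-3965/8 + 14) - 31315 = -3853/8 - 31315 = -254373/8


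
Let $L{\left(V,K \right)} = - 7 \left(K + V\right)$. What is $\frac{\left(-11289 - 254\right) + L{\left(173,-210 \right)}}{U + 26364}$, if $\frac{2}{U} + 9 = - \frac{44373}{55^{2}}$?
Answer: $- \frac{403955916}{943801811} \approx -0.42801$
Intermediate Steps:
$L{\left(V,K \right)} = - 7 K - 7 V$
$U = - \frac{3025}{35799}$ ($U = \frac{2}{-9 - \frac{44373}{55^{2}}} = \frac{2}{-9 - \frac{44373}{3025}} = \frac{2}{- \frac{71598}{3025}} = 2 \left(- \frac{3025}{71598}\right) = - \frac{3025}{35799} \approx -0.0845$)
$\frac{\left(-11289 - 254\right) + L{\left(173,-210 \right)}}{U + 26364} = \frac{\left(-11289 - 254\right) - -259}{- \frac{3025}{35799} + 26364} = \frac{\left(-11289 - 254\right) + \left(1470 - 1211\right)}{\frac{943801811}{35799}} = \left(-11543 + 259\right) \frac{35799}{943801811} = \left(-11284\right) \frac{35799}{943801811} = - \frac{403955916}{943801811}$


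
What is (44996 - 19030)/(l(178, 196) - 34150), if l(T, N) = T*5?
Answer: -12983/16630 ≈ -0.78070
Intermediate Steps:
l(T, N) = 5*T
(44996 - 19030)/(l(178, 196) - 34150) = (44996 - 19030)/(5*178 - 34150) = 25966/(890 - 34150) = 25966/(-33260) = 25966*(-1/33260) = -12983/16630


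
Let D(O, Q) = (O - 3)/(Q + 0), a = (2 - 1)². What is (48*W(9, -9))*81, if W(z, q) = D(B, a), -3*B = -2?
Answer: -9072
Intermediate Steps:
a = 1 (a = 1² = 1)
B = ⅔ (B = -⅓*(-2) = ⅔ ≈ 0.66667)
D(O, Q) = (-3 + O)/Q
W(z, q) = -7/3 (W(z, q) = (-3 + ⅔)/1 = 1*(-7/3) = -7/3)
(48*W(9, -9))*81 = (48*(-7/3))*81 = -112*81 = -9072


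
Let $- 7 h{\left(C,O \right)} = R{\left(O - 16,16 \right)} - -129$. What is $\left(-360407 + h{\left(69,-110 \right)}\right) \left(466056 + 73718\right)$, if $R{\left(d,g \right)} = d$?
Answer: $- \frac{1361769915448}{7} \approx -1.9454 \cdot 10^{11}$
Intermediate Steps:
$h{\left(C,O \right)} = - \frac{113}{7} - \frac{O}{7}$ ($h{\left(C,O \right)} = - \frac{\left(O - 16\right) - -129}{7} = - \frac{\left(-16 + O\right) + 129}{7} = - \frac{113 + O}{7} = - \frac{113}{7} - \frac{O}{7}$)
$\left(-360407 + h{\left(69,-110 \right)}\right) \left(466056 + 73718\right) = \left(-360407 - \frac{3}{7}\right) \left(466056 + 73718\right) = \left(-360407 + \left(- \frac{113}{7} + \frac{110}{7}\right)\right) 539774 = \left(-360407 - \frac{3}{7}\right) 539774 = \left(- \frac{2522852}{7}\right) 539774 = - \frac{1361769915448}{7}$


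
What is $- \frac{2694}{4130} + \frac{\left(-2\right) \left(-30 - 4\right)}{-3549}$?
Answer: $- \frac{100427}{149565} \approx -0.67146$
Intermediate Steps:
$- \frac{2694}{4130} + \frac{\left(-2\right) \left(-30 - 4\right)}{-3549} = \left(-2694\right) \frac{1}{4130} + \left(-2\right) \left(-34\right) \left(- \frac{1}{3549}\right) = - \frac{1347}{2065} + 68 \left(- \frac{1}{3549}\right) = - \frac{1347}{2065} - \frac{68}{3549} = - \frac{100427}{149565}$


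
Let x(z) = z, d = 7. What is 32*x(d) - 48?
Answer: 176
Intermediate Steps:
32*x(d) - 48 = 32*7 - 48 = 224 - 48 = 176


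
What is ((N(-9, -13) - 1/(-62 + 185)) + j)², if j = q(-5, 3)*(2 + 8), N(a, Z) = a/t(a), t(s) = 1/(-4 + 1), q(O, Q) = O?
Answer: 8008900/15129 ≈ 529.37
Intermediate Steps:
t(s) = -⅓ (t(s) = 1/(-3) = -⅓)
N(a, Z) = -3*a (N(a, Z) = a/(-⅓) = a*(-3) = -3*a)
j = -50 (j = -5*(2 + 8) = -5*10 = -50)
((N(-9, -13) - 1/(-62 + 185)) + j)² = ((-3*(-9) - 1/(-62 + 185)) - 50)² = ((27 - 1/123) - 50)² = (3320/123 - 50)² = (-2830/123)² = 8008900/15129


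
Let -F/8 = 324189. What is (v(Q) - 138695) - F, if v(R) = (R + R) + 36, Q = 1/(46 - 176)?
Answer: 159565444/65 ≈ 2.4549e+6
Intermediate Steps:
Q = -1/130 (Q = 1/(-130) = -1/130 ≈ -0.0076923)
F = -2593512 (F = -8*324189 = -2593512)
v(R) = 36 + 2*R (v(R) = 2*R + 36 = 36 + 2*R)
(v(Q) - 138695) - F = ((36 + 2*(-1/130)) - 138695) - 1*(-2593512) = ((36 - 1/65) - 138695) + 2593512 = (2339/65 - 138695) + 2593512 = -9012836/65 + 2593512 = 159565444/65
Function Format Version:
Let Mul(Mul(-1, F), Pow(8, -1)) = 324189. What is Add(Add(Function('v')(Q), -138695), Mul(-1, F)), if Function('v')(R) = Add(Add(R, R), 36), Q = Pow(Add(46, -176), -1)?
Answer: Rational(159565444, 65) ≈ 2.4549e+6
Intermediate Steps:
Q = Rational(-1, 130) (Q = Pow(-130, -1) = Rational(-1, 130) ≈ -0.0076923)
F = -2593512 (F = Mul(-8, 324189) = -2593512)
Function('v')(R) = Add(36, Mul(2, R)) (Function('v')(R) = Add(Mul(2, R), 36) = Add(36, Mul(2, R)))
Add(Add(Function('v')(Q), -138695), Mul(-1, F)) = Add(Add(Add(36, Mul(2, Rational(-1, 130))), -138695), Mul(-1, -2593512)) = Add(Add(Add(36, Rational(-1, 65)), -138695), 2593512) = Add(Add(Rational(2339, 65), -138695), 2593512) = Add(Rational(-9012836, 65), 2593512) = Rational(159565444, 65)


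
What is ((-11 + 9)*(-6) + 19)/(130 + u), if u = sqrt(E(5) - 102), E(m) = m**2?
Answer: 4030/16977 - 31*I*sqrt(77)/16977 ≈ 0.23738 - 0.016023*I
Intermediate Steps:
u = I*sqrt(77) (u = sqrt(5**2 - 102) = sqrt(25 - 102) = sqrt(-77) = I*sqrt(77) ≈ 8.775*I)
((-11 + 9)*(-6) + 19)/(130 + u) = ((-11 + 9)*(-6) + 19)/(130 + I*sqrt(77)) = (-2*(-6) + 19)/(130 + I*sqrt(77)) = (12 + 19)/(130 + I*sqrt(77)) = 31/(130 + I*sqrt(77))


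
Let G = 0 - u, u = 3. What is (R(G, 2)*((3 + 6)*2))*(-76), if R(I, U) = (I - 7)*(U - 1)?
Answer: 13680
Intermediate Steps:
G = -3 (G = 0 - 1*3 = 0 - 3 = -3)
R(I, U) = (-1 + U)*(-7 + I) (R(I, U) = (-7 + I)*(-1 + U) = (-1 + U)*(-7 + I))
(R(G, 2)*((3 + 6)*2))*(-76) = ((7 - 1*(-3) - 7*2 - 3*2)*((3 + 6)*2))*(-76) = ((7 + 3 - 14 - 6)*(9*2))*(-76) = -10*18*(-76) = -180*(-76) = 13680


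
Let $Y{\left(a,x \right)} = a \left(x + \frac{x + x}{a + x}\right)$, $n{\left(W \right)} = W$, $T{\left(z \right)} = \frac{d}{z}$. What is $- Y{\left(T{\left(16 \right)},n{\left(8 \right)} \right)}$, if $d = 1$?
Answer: $- \frac{161}{258} \approx -0.62403$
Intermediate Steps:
$T{\left(z \right)} = \frac{1}{z}$ ($T{\left(z \right)} = 1 \frac{1}{z} = \frac{1}{z}$)
$Y{\left(a,x \right)} = a \left(x + \frac{2 x}{a + x}\right)$
$- Y{\left(T{\left(16 \right)},n{\left(8 \right)} \right)} = - \frac{8 \left(2 + \frac{1}{16} + 8\right)}{16 \left(\frac{1}{16} + 8\right)} = - \frac{8 \cdot 161}{16 \cdot \frac{129}{16} \cdot 16} = - \frac{8 \cdot 16 \cdot 161}{16 \cdot 129 \cdot 16} = \left(-1\right) \frac{161}{258} = - \frac{161}{258}$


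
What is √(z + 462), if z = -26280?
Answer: I*√25818 ≈ 160.68*I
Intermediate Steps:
√(z + 462) = √(-26280 + 462) = √(-25818) = I*√25818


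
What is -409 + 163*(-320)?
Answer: -52569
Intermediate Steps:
-409 + 163*(-320) = -409 - 52160 = -52569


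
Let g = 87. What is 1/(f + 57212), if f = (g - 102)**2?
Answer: 1/57437 ≈ 1.7410e-5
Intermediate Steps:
f = 225 (f = (87 - 102)**2 = (-15)**2 = 225)
1/(f + 57212) = 1/(225 + 57212) = 1/57437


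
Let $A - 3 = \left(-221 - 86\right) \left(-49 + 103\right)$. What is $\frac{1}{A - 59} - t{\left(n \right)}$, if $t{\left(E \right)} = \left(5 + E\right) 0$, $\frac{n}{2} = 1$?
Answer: $- \frac{1}{16634} \approx -6.0118 \cdot 10^{-5}$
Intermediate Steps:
$n = 2$ ($n = 2 \cdot 1 = 2$)
$A = -16575$ ($A = 3 + \left(-221 - 86\right) \left(-49 + 103\right) = 3 - 16578 = -16575$)
$t{\left(E \right)} = 0$
$\frac{1}{A - 59} - t{\left(n \right)} = \frac{1}{-16575 - 59} - 0 = \frac{1}{-16634} + 0 = - \frac{1}{16634} + 0 = - \frac{1}{16634}$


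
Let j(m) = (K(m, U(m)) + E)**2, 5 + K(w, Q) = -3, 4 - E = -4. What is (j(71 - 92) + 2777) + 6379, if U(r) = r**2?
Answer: 9156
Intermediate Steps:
E = 8 (E = 4 - 1*(-4) = 4 + 4 = 8)
K(w, Q) = -8 (K(w, Q) = -5 - 3 = -8)
j(m) = 0 (j(m) = (-8 + 8)**2 = 0**2 = 0)
(j(71 - 92) + 2777) + 6379 = (0 + 2777) + 6379 = 2777 + 6379 = 9156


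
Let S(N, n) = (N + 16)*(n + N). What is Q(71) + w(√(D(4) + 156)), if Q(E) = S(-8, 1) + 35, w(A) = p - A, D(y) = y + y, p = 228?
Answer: 207 - 2*√41 ≈ 194.19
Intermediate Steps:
D(y) = 2*y
w(A) = 228 - A
S(N, n) = (16 + N)*(N + n)
Q(E) = -21 (Q(E) = ((-8)² + 16*(-8) + 16*1 - 8*1) + 35 = (64 - 128 + 16 - 8) + 35 = -56 + 35 = -21)
Q(71) + w(√(D(4) + 156)) = -21 + (228 - √(2*4 + 156)) = -21 + (228 - √(8 + 156)) = -21 + (228 - √164) = -21 + (228 - 2*√41) = 207 - 2*√41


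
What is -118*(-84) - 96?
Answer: 9816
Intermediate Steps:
-118*(-84) - 96 = 9912 - 96 = 9816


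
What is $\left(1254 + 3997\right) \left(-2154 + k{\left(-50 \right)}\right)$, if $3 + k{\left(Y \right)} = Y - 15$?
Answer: $-11667722$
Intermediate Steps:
$k{\left(Y \right)} = -18 + Y$ ($k{\left(Y \right)} = -3 + \left(Y - 15\right) = -3 + \left(-15 + Y\right) = -18 + Y$)
$\left(1254 + 3997\right) \left(-2154 + k{\left(-50 \right)}\right) = \left(1254 + 3997\right) \left(-2154 - 68\right) = 5251 \left(-2154 - 68\right) = 5251 \left(-2222\right) = -11667722$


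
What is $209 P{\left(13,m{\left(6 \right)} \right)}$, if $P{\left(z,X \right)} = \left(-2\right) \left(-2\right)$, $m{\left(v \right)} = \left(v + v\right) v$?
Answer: $836$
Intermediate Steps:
$m{\left(v \right)} = 2 v^{2}$ ($m{\left(v \right)} = 2 v v = 2 v^{2}$)
$P{\left(z,X \right)} = 4$
$209 P{\left(13,m{\left(6 \right)} \right)} = 209 \cdot 4 = 836$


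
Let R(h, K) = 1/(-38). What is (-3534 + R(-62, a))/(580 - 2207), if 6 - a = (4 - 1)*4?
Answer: 134293/61826 ≈ 2.1721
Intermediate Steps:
a = -6 (a = 6 - (4 - 1)*4 = 6 - 3*4 = 6 - 1*12 = 6 - 12 = -6)
R(h, K) = -1/38
(-3534 + R(-62, a))/(580 - 2207) = (-3534 - 1/38)/(580 - 2207) = -134293/38/(-1627) = -134293/38*(-1/1627) = 134293/61826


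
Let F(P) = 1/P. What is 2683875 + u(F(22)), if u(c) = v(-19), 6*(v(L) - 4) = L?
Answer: 16103255/6 ≈ 2.6839e+6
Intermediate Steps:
v(L) = 4 + L/6
u(c) = 5/6 (u(c) = 4 + (1/6)*(-19) = 4 - 19/6 = 5/6)
2683875 + u(F(22)) = 2683875 + 5/6 = 16103255/6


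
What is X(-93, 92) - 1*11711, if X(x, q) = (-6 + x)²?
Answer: -1910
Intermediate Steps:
X(-93, 92) - 1*11711 = (-6 - 93)² - 1*11711 = (-99)² - 11711 = 9801 - 11711 = -1910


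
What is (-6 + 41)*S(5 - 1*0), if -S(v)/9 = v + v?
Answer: -3150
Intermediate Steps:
S(v) = -18*v (S(v) = -9*(v + v) = -18*v)
(-6 + 41)*S(5 - 1*0) = (-6 + 41)*(-18*(5 - 1*0)) = 35*(-18*(5 + 0)) = 35*(-18*5) = 35*(-90) = -3150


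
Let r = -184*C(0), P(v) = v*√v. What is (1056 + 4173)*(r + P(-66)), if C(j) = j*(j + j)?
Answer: -345114*I*√66 ≈ -2.8037e+6*I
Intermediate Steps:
P(v) = v^(3/2)
C(j) = 2*j² (C(j) = j*(2*j) = 2*j²)
r = 0 (r = -368*0² = -368*0 = -184*0 = 0)
(1056 + 4173)*(r + P(-66)) = (1056 + 4173)*(0 + (-66)^(3/2)) = 5229*(0 - 66*I*√66) = 5229*(-66*I*√66) = -345114*I*√66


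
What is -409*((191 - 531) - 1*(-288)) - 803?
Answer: 20465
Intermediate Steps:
-409*((191 - 531) - 1*(-288)) - 803 = -409*(-340 + 288) - 803 = -409*(-52) - 803 = 21268 - 803 = 20465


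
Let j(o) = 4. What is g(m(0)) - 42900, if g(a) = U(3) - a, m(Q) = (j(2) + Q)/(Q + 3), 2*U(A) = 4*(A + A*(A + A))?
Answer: -128578/3 ≈ -42859.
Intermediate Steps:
U(A) = 2*A + 4*A² (U(A) = (4*(A + A*(A + A)))/2 = (4*(A + A*(2*A)))/2 = (4*(A + 2*A²))/2 = (4*A + 8*A²)/2 = 2*A + 4*A²)
m(Q) = (4 + Q)/(3 + Q) (m(Q) = (4 + Q)/(Q + 3) = (4 + Q)/(3 + Q))
g(a) = 42 - a (g(a) = 2*3*(1 + 2*3) - a = 2*3*(1 + 6) - a = 2*3*7 - a = 42 - a)
g(m(0)) - 42900 = (42 - (4 + 0)/(3 + 0)) - 42900 = (42 - 4/3) - 42900 = 122/3 - 42900 = -128578/3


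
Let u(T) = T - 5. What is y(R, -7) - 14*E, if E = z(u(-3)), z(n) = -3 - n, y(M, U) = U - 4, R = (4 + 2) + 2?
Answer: -81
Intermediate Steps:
R = 8 (R = 6 + 2 = 8)
y(M, U) = -4 + U
u(T) = -5 + T
E = 5 (E = -3 - (-5 - 3) = -3 - 1*(-8) = -3 + 8 = 5)
y(R, -7) - 14*E = (-4 - 7) - 14*5 = -11 - 70 = -81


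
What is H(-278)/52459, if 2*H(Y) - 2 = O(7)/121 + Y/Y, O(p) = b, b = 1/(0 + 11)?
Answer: 1997/69822929 ≈ 2.8601e-5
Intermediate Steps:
b = 1/11 ≈ 0.090909
O(p) = 1/11
H(Y) = 1997/1331 (H(Y) = 1 + ((1/11)/121 + Y/Y)/2 = 1 + ((1/11)*(1/121) + 1)/2 = 1 + (1/1331 + 1)/2 = 1 + (½)*(1332/1331) = 1 + 666/1331 = 1997/1331)
H(-278)/52459 = (1997/1331)/52459 = (1997/1331)*(1/52459) = 1997/69822929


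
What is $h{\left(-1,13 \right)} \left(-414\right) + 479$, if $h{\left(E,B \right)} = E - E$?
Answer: $479$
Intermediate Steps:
$h{\left(E,B \right)} = 0$
$h{\left(-1,13 \right)} \left(-414\right) + 479 = 0 \left(-414\right) + 479 = 0 + 479 = 479$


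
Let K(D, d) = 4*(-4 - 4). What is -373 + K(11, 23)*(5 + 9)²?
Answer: -6645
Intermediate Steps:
K(D, d) = -32 (K(D, d) = 4*(-8) = -32)
-373 + K(11, 23)*(5 + 9)² = -373 - 32*(5 + 9)² = -373 - 32*14² = -373 - 32*196 = -373 - 6272 = -6645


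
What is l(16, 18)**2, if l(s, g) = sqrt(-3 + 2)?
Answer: -1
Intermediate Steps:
l(s, g) = I (l(s, g) = sqrt(-1) = I)
l(16, 18)**2 = I**2 = -1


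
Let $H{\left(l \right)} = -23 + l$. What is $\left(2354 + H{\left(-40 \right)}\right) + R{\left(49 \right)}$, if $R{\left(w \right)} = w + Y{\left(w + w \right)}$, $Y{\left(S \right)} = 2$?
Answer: $2342$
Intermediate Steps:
$R{\left(w \right)} = 2 + w$ ($R{\left(w \right)} = w + 2 = 2 + w$)
$\left(2354 + H{\left(-40 \right)}\right) + R{\left(49 \right)} = \left(2354 - 63\right) + \left(2 + 49\right) = \left(2354 - 63\right) + 51 = 2291 + 51 = 2342$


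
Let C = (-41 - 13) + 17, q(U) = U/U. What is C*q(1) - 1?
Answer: -38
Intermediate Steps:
q(U) = 1
C = -37 (C = -54 + 17 = -37)
C*q(1) - 1 = -37*1 - 1 = -37 - 1 = -38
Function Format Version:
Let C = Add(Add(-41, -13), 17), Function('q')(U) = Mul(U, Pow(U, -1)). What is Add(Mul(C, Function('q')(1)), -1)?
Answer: -38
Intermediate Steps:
Function('q')(U) = 1
C = -37 (C = Add(-54, 17) = -37)
Add(Mul(C, Function('q')(1)), -1) = Add(Mul(-37, 1), -1) = Add(-37, -1) = -38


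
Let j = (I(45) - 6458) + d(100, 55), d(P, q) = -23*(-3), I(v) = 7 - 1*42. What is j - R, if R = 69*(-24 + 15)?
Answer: -5803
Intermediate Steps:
I(v) = -35 (I(v) = 7 - 42 = -35)
d(P, q) = 69
j = -6424 (j = (-35 - 6458) + 69 = -6493 + 69 = -6424)
R = -621 (R = 69*(-9) = -621)
j - R = -6424 - 1*(-621) = -6424 + 621 = -5803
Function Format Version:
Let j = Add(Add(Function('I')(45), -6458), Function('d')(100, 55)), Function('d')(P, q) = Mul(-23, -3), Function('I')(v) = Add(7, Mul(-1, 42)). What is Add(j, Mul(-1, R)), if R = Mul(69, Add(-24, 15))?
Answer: -5803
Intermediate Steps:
Function('I')(v) = -35 (Function('I')(v) = Add(7, -42) = -35)
Function('d')(P, q) = 69
j = -6424 (j = Add(Add(-35, -6458), 69) = Add(-6493, 69) = -6424)
R = -621 (R = Mul(69, -9) = -621)
Add(j, Mul(-1, R)) = Add(-6424, Mul(-1, -621)) = Add(-6424, 621) = -5803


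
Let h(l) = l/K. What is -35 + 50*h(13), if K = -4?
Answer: -395/2 ≈ -197.50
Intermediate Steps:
h(l) = -l/4 (h(l) = l/(-4) = l*(-¼) = -l/4)
-35 + 50*h(13) = -35 + 50*(-¼*13) = -35 + 50*(-13/4) = -35 - 325/2 = -395/2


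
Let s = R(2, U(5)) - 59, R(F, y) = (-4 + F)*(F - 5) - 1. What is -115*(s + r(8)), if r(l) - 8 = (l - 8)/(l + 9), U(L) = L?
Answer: 5290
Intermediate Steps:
R(F, y) = -1 + (-5 + F)*(-4 + F) (R(F, y) = (-4 + F)*(-5 + F) - 1 = (-5 + F)*(-4 + F) - 1 = -1 + (-5 + F)*(-4 + F))
r(l) = 8 + (-8 + l)/(9 + l) (r(l) = 8 + (l - 8)/(l + 9) = 8 + (-8 + l)/(9 + l))
s = -54 (s = (19 + 2² - 9*2) - 59 = (19 + 4 - 18) - 59 = 5 - 59 = -54)
-115*(s + r(8)) = -115*(-54 + (64 + 9*8)/(9 + 8)) = -115*(-54 + (64 + 72)/17) = -115*(-54 + (1/17)*136) = -115*(-54 + 8) = -115*(-46) = 5290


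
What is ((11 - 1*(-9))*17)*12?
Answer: 4080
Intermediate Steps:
((11 - 1*(-9))*17)*12 = ((11 + 9)*17)*12 = (20*17)*12 = 340*12 = 4080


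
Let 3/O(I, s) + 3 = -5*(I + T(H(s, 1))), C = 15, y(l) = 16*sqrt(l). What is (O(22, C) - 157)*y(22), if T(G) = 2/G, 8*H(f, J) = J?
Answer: -484864*sqrt(22)/193 ≈ -11783.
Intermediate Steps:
H(f, J) = J/8
O(I, s) = 3/(-83 - 5*I) (O(I, s) = 3/(-3 - 5*(I + 2/(((1/8)*1)))) = 3/(-3 - 5*(I + 2/(1/8))) = 3/(-3 - 5*(I + 2*8)) = 3/(-3 - 5*(I + 16)) = 3/(-3 - 5*(16 + I)) = 3/(-3 + (-80 - 5*I)) = 3/(-83 - 5*I))
(O(22, C) - 157)*y(22) = (-3/(83 + 5*22) - 157)*(16*sqrt(22)) = (-3/(83 + 110) - 157)*(16*sqrt(22)) = (-3/193 - 157)*(16*sqrt(22)) = -484864*sqrt(22)/193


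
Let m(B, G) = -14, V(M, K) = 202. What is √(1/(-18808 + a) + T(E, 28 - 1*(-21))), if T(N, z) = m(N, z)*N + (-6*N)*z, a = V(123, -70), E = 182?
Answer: I*√19405647495822/18606 ≈ 236.76*I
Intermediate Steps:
a = 202
T(N, z) = -14*N - 6*N*z (T(N, z) = -14*N + (-6*N)*z = -14*N - 6*N*z)
√(1/(-18808 + a) + T(E, 28 - 1*(-21))) = √(1/(-18808 + 202) - 2*182*(7 + 3*(28 - 1*(-21)))) = √(1/(-18606) - 2*182*(7 + 3*(28 + 21))) = √(-1/18606 - 2*182*(7 + 3*49)) = √(-1/18606 - 2*182*(7 + 147)) = √(-1/18606 - 2*182*154) = √(-1/18606 - 56056) = √(-1042977937/18606) = I*√19405647495822/18606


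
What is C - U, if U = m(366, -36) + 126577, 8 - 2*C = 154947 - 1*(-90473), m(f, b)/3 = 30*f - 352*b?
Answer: -320239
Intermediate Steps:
m(f, b) = -1056*b + 90*f (m(f, b) = 3*(30*f - 352*b) = 3*(-352*b + 30*f) = -1056*b + 90*f)
C = -122706 (C = 4 - (154947 - 1*(-90473))/2 = 4 - (154947 + 90473)/2 = 4 - ½*245420 = 4 - 122710 = -122706)
U = 197533 (U = (-1056*(-36) + 90*366) + 126577 = (38016 + 32940) + 126577 = 70956 + 126577 = 197533)
C - U = -122706 - 1*197533 = -122706 - 197533 = -320239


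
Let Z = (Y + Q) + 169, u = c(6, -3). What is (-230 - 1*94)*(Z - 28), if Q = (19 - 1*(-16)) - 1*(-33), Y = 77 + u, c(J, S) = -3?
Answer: -91692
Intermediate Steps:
u = -3
Y = 74 (Y = 77 - 3 = 74)
Q = 68 (Q = (19 + 16) + 33 = 35 + 33 = 68)
Z = 311 (Z = (74 + 68) + 169 = 142 + 169 = 311)
(-230 - 1*94)*(Z - 28) = (-230 - 1*94)*(311 - 28) = (-230 - 94)*283 = -324*283 = -91692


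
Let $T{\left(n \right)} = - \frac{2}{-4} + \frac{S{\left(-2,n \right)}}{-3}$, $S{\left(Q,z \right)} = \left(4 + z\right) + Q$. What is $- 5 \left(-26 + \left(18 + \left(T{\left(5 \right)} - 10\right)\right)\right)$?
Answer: $\frac{595}{6} \approx 99.167$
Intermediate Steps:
$S{\left(Q,z \right)} = 4 + Q + z$
$T{\left(n \right)} = - \frac{1}{6} - \frac{n}{3}$ ($T{\left(n \right)} = - \frac{2}{-4} + \frac{4 - 2 + n}{-3} = \left(-2\right) \left(- \frac{1}{4}\right) + \left(2 + n\right) \left(- \frac{1}{3}\right) = \frac{1}{2} - \left(\frac{2}{3} + \frac{n}{3}\right) = - \frac{1}{6} - \frac{n}{3}$)
$- 5 \left(-26 + \left(18 + \left(T{\left(5 \right)} - 10\right)\right)\right) = - 5 \left(-26 + \left(18 - \frac{71}{6}\right)\right) = - 5 \left(-26 + \frac{37}{6}\right) = \left(-5\right) \left(- \frac{119}{6}\right) = \frac{595}{6}$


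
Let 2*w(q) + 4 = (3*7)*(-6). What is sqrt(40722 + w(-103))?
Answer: sqrt(40657) ≈ 201.64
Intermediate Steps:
w(q) = -65 (w(q) = -2 + ((3*7)*(-6))/2 = -2 + (21*(-6))/2 = -2 + (1/2)*(-126) = -2 - 63 = -65)
sqrt(40722 + w(-103)) = sqrt(40722 - 65) = sqrt(40657)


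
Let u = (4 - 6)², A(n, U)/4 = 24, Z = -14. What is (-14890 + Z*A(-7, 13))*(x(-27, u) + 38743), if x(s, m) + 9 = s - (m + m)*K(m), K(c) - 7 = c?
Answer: -626940846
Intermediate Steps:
A(n, U) = 96 (A(n, U) = 4*24 = 96)
K(c) = 7 + c
u = 4 (u = (-2)² = 4)
x(s, m) = -9 + s - 2*m*(7 + m) (x(s, m) = -9 + (s - (m + m)*(7 + m)) = -9 + (s - 2*m*(7 + m)) = -9 + s - 2*m*(7 + m))
(-14890 + Z*A(-7, 13))*(x(-27, u) + 38743) = (-14890 - 14*96)*((-9 - 27 - 2*4*(7 + 4)) + 38743) = (-14890 - 1344)*((-9 - 27 - 2*4*11) + 38743) = -16234*((-9 - 27 - 88) + 38743) = -16234*(-124 + 38743) = -16234*38619 = -626940846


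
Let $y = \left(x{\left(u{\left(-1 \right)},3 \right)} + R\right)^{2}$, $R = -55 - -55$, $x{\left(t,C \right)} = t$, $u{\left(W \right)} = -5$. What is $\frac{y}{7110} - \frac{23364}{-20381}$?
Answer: $\frac{33325513}{28981782} \approx 1.1499$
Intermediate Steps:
$R = 0$ ($R = -55 + 55 = 0$)
$y = 25$ ($y = \left(-5 + 0\right)^{2} = \left(-5\right)^{2} = 25$)
$\frac{y}{7110} - \frac{23364}{-20381} = \frac{25}{7110} - \frac{23364}{-20381} = 25 \cdot \frac{1}{7110} - - \frac{23364}{20381} = \frac{5}{1422} + \frac{23364}{20381} = \frac{33325513}{28981782}$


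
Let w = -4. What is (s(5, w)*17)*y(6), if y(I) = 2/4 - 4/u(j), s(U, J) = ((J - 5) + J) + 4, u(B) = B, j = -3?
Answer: -561/2 ≈ -280.50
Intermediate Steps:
s(U, J) = -1 + 2*J (s(U, J) = ((-5 + J) + J) + 4 = (-5 + 2*J) + 4 = -1 + 2*J)
y(I) = 11/6 (y(I) = 2/4 - 4/(-3) = 2*(¼) - 4*(-⅓) = ½ + 4/3 = 11/6)
(s(5, w)*17)*y(6) = ((-1 + 2*(-4))*17)*(11/6) = ((-1 - 8)*17)*(11/6) = -9*17*(11/6) = -153*11/6 = -561/2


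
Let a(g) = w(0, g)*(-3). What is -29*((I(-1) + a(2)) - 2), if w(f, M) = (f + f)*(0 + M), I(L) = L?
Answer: 87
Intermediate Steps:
w(f, M) = 2*M*f (w(f, M) = (2*f)*M = 2*M*f)
a(g) = 0 (a(g) = (2*g*0)*(-3) = 0*(-3) = 0)
-29*((I(-1) + a(2)) - 2) = -29*((-1 + 0) - 2) = -29*(-1 - 2) = -29*(-3) = 87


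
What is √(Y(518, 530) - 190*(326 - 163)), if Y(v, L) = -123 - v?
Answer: I*√31611 ≈ 177.79*I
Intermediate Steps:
√(Y(518, 530) - 190*(326 - 163)) = √((-123 - 1*518) - 190*(326 - 163)) = √((-123 - 518) - 190*163) = √(-641 - 30970) = √(-31611) = I*√31611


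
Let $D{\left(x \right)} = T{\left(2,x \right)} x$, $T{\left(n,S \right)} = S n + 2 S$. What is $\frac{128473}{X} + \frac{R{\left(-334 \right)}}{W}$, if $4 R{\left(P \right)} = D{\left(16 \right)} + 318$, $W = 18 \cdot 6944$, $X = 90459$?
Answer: $\frac{3575210269}{2512589184} \approx 1.4229$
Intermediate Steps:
$W = 124992$
$T{\left(n,S \right)} = 2 S + S n$
$D{\left(x \right)} = 4 x^{2}$ ($D{\left(x \right)} = x \left(2 + 2\right) x = x 4 x = 4 x x = 4 x^{2}$)
$R{\left(P \right)} = \frac{671}{2}$ ($R{\left(P \right)} = \frac{4 \cdot 16^{2} + 318}{4} = \frac{4 \cdot 256 + 318}{4} = \frac{1024 + 318}{4} = \frac{1}{4} \cdot 1342 = \frac{671}{2}$)
$\frac{128473}{X} + \frac{R{\left(-334 \right)}}{W} = \frac{128473}{90459} + \frac{671}{2 \cdot 124992} = 128473 \cdot \frac{1}{90459} + \frac{671}{2} \cdot \frac{1}{124992} = \frac{128473}{90459} + \frac{671}{249984} = \frac{3575210269}{2512589184}$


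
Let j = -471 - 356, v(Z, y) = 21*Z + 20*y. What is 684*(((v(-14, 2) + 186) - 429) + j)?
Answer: -905616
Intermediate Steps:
v(Z, y) = 20*y + 21*Z
j = -827
684*(((v(-14, 2) + 186) - 429) + j) = 684*((((20*2 + 21*(-14)) + 186) - 429) - 827) = 684*((((40 - 294) + 186) - 429) - 827) = 684*(((-254 + 186) - 429) - 827) = 684*((-68 - 429) - 827) = 684*(-497 - 827) = 684*(-1324) = -905616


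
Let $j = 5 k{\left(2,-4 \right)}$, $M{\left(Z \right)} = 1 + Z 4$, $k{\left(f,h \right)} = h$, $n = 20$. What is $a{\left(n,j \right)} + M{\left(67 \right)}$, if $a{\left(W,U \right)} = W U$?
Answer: $-131$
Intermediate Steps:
$M{\left(Z \right)} = 1 + 4 Z$
$j = -20$ ($j = 5 \left(-4\right) = -20$)
$a{\left(W,U \right)} = U W$
$a{\left(n,j \right)} + M{\left(67 \right)} = \left(-20\right) 20 + \left(1 + 4 \cdot 67\right) = -400 + \left(1 + 268\right) = -400 + 269 = -131$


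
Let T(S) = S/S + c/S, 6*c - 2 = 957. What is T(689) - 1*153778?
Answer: -635713159/4134 ≈ -1.5378e+5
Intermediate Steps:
c = 959/6 (c = 1/3 + (1/6)*957 = 1/3 + 319/2 = 959/6 ≈ 159.83)
T(S) = 1 + 959/(6*S) (T(S) = S/S + 959/(6*S) = 1 + 959/(6*S))
T(689) - 1*153778 = (959/6 + 689)/689 - 1*153778 = (1/689)*(5093/6) - 153778 = 5093/4134 - 153778 = -635713159/4134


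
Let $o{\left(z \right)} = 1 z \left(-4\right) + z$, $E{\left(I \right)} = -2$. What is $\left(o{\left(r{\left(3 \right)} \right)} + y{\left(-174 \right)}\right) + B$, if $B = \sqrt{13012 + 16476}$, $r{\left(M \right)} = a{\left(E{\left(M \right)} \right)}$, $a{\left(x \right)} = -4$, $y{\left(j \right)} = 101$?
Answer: $113 + 4 \sqrt{1843} \approx 284.72$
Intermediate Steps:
$r{\left(M \right)} = -4$
$o{\left(z \right)} = - 3 z$ ($o{\left(z \right)} = z \left(-4\right) + z = - 4 z + z = - 3 z$)
$B = 4 \sqrt{1843}$ ($B = \sqrt{29488} = 4 \sqrt{1843} \approx 171.72$)
$\left(o{\left(r{\left(3 \right)} \right)} + y{\left(-174 \right)}\right) + B = \left(\left(-3\right) \left(-4\right) + 101\right) + 4 \sqrt{1843} = \left(12 + 101\right) + 4 \sqrt{1843} = 113 + 4 \sqrt{1843}$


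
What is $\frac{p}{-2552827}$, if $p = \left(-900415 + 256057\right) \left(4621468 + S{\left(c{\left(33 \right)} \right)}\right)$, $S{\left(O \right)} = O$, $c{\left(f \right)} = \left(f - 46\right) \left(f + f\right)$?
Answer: $\frac{2977327018380}{2552827} \approx 1.1663 \cdot 10^{6}$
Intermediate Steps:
$c{\left(f \right)} = 2 f \left(-46 + f\right)$ ($c{\left(f \right)} = \left(-46 + f\right) 2 f = 2 f \left(-46 + f\right)$)
$p = -2977327018380$ ($p = \left(-900415 + 256057\right) \left(4621468 + 2 \cdot 33 \left(-46 + 33\right)\right) = - 644358 \left(4621468 + 2 \cdot 33 \left(-13\right)\right) = - 644358 \left(4621468 - 858\right) = \left(-644358\right) 4620610 = -2977327018380$)
$\frac{p}{-2552827} = - \frac{2977327018380}{-2552827} = \left(-2977327018380\right) \left(- \frac{1}{2552827}\right) = \frac{2977327018380}{2552827}$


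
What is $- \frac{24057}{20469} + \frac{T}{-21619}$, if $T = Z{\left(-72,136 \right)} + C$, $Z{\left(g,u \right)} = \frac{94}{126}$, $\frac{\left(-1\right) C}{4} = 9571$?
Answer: $\frac{5534164492}{9292905531} \approx 0.59553$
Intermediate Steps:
$C = -38284$ ($C = \left(-4\right) 9571 = -38284$)
$Z{\left(g,u \right)} = \frac{47}{63}$ ($Z{\left(g,u \right)} = 94 \cdot \frac{1}{126} = \frac{47}{63}$)
$T = - \frac{2411845}{63}$ ($T = \frac{47}{63} - 38284 = - \frac{2411845}{63} \approx -38283.0$)
$- \frac{24057}{20469} + \frac{T}{-21619} = - \frac{24057}{20469} - \frac{2411845}{63 \left(-21619\right)} = \left(-24057\right) \frac{1}{20469} - - \frac{2411845}{1361997} = - \frac{8019}{6823} + \frac{2411845}{1361997} = \frac{5534164492}{9292905531}$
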